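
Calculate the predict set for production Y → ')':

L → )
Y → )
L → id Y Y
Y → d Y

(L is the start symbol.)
{ ')' }

PREDICT(Y → ')') = (FIRST(RHS) \ {ε}) ∪ (FOLLOW(Y) if ε ∈ FIRST(RHS), i.e. RHS ⇒* ε)
FIRST(')') = { ')' }
ε ∉ FIRST(')'), so FOLLOW(Y) is not added.
PREDICT(Y → ')') = { ')' }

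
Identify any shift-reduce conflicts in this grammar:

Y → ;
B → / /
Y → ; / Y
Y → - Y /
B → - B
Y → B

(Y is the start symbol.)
Yes — I3: [Y → ; .] vs [Y → ; . / Y]

A shift-reduce conflict occurs when an LR(0) state has both:
  - a complete (reduce) item [A → α .] (dot at the end), and
  - a shift item [B → β . c γ] (dot before a terminal).

Augment with Y' → Y and build the canonical LR(0) collection (I0 = CLOSURE({[Y' → . Y]}), then GOTO on every symbol after a dot until no new states appear). It has 12 states:
  I0: { [B → . - B], [B → . / /], [Y → . - Y /], [Y → . ; / Y], [Y → . ;], [Y → . B], [Y' → . Y] }  — shift
  I1: { [B → - . B], [B → . - B], [B → . / /], [Y → - . Y /], [Y → . - Y /], [Y → . ; / Y], [Y → . ;], [Y → . B] }  — shift
  I2: { [B → / . /] }  — shift
  I3: { [Y → ; . / Y], [Y → ; .] }  — shift, reduce
  I4: { [Y → B .] }  — reduce
  I5: { [Y' → Y .] }  — accept
  I6: { [B → . - B], [B → . / /], [Y → . - Y /], [Y → . ; / Y], [Y → . ;], [Y → . B], [Y → ; / . Y] }  — shift
  I7: { [Y → ; / Y .] }  — reduce
  I8: { [B → / / .] }  — reduce
  I9: { [B → - B .], [Y → B .] }  — 2 reduces
  I10: { [Y → - Y . /] }  — shift
  I11: { [Y → - Y / .] }  — reduce

I3 contains reduce item [Y → ; .] and shift item [Y → ; . / Y] — shift-reduce conflict.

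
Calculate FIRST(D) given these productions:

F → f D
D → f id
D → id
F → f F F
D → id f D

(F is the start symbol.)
To compute FIRST(D), examine every production with D on the left-hand side, reading each right-hand side left to right until a non-nullable symbol is reached.

From D → f id:
  - f is a terminal: add 'f' and stop
From D → id:
  - id is a terminal: add 'id' and stop
From D → id f D:
  - id is a terminal: add 'id' and stop

Collecting: FIRST(D) = { 'f', 'id' }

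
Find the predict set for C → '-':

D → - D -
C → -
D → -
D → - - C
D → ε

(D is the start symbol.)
{ '-' }

PREDICT(C → '-') = (FIRST(RHS) \ {ε}) ∪ (FOLLOW(C) if ε ∈ FIRST(RHS), i.e. RHS ⇒* ε)
FIRST('-') = { '-' }
ε ∉ FIRST('-'), so FOLLOW(C) is not added.
PREDICT(C → '-') = { '-' }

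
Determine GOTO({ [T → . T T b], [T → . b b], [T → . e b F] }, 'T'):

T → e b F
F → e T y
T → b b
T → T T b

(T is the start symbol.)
GOTO(I, 'T') = CLOSURE({ [A → αX.β] : [A → α.Xβ] ∈ I, X = 'T' })

Items with dot before 'T', with the dot advanced:
  [T → . T T b] → [T → T . T b]
Closure of the advanced items:
  [T → T . T b] has the dot before T: add [T → . e b F], [T → . b b], [T → . T T b]

GOTO = { [T → . T T b], [T → . b b], [T → . e b F], [T → T . T b] }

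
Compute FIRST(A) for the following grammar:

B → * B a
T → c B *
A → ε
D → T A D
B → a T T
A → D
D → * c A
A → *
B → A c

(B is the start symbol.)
{ '*', 'c', ε }

FIRST sets of the other non-terminals involved (by the same procedure, iterated to a fixed point):
  FIRST(D) = { '*', 'c' }

From A → ε:
  - ε-production, so ε ∈ FIRST(A)
From A → D:
  - D is a non-terminal: add FIRST(D) \ {ε} = { '*', 'c' }
    D is not nullable, so stop
From A → *:
  - '*' is a terminal: add '*' and stop

Collecting: FIRST(A) = { '*', 'c', ε }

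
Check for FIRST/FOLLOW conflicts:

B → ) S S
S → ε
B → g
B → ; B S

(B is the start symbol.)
No FIRST/FOLLOW conflicts.

Nullable non-terminals: S.
S has a nullable alternative but only one production, so nothing to check.

B has no nullable alternative, so no FIRST/FOLLOW check is needed there.

No FIRST/FOLLOW conflicts found.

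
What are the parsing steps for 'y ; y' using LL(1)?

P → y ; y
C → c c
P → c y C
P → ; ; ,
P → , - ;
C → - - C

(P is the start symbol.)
Stack is shown with the top on the left.

Stack    Input    Action
------------------------
P $      y ; y $  output P → y ; y
y ; y $  y ; y $  match 'y'
; y $    ; y $    match ';'
y $      y $      match 'y'
$        $        accept

The string is accepted.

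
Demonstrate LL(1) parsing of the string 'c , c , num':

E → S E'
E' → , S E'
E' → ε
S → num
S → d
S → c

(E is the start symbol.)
LL(1) parsing maintains a stack (initially the start symbol over $) and the input. At each step: if the stack top is a terminal, match it against the current input token; if it is a non-terminal N, replace it with the RHS of M[N, lookahead] (the unique production whose predict set contains the lookahead).

Stack is shown with the top on the left.

Stack     Input          Action
-------------------------------
E $       c , c , num $  output E → S E'
S E' $    c , c , num $  output S → c
c E' $    c , c , num $  match 'c'
E' $      , c , num $    output E' → , S E'
, S E' $  , c , num $    match ','
S E' $    c , num $      output S → c
c E' $    c , num $      match 'c'
E' $      , num $        output E' → , S E'
, S E' $  , num $        match ','
S E' $    num $          output S → num
num E' $  num $          match 'num'
E' $      $              output E' → ε
$         $              accept

The string is accepted.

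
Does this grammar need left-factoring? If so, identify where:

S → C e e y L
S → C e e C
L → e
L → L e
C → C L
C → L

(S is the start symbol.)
Yes, S has productions with common prefix 'C e e'

Left-factoring is needed when two productions for the same non-terminal
share a common prefix on the right-hand side.

Productions for S:
  S → C e e y L
  S → C e e C
Productions for L:
  L → e
  L → L e
Productions for C:
  C → C L
  C → L

Found common prefix 'C e e' in productions for S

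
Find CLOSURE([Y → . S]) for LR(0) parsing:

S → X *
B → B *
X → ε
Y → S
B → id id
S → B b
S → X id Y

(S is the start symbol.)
{ [B → . B *], [B → . id id], [S → . B b], [S → . X *], [S → . X id Y], [X → .], [Y → . S] }

To compute CLOSURE, for each item [A → α.Bβ] where B is a non-terminal, add [B → .γ] for all productions B → γ; repeat for the newly added items until nothing changes.

Start with: [Y → . S]
  [Y → . S] has the dot before S: add [S → . X *], [S → . B b], [S → . X id Y]
  [S → . X *] has the dot before X: add [X → .]
  [S → . B b] has the dot before B: add [B → . B *], [B → . id id]
No further items can be added.

CLOSURE = { [B → . B *], [B → . id id], [S → . B b], [S → . X *], [S → . X id Y], [X → .], [Y → . S] }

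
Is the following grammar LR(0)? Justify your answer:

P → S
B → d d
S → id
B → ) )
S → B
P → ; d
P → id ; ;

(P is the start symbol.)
A grammar is LR(0) if no state in the canonical LR(0) collection has:
  - both a shift item (dot before a terminal) and a complete item (shift-reduce conflict), or
  - two or more complete items (reduce-reduce conflict; the accept item [P' → P .] counts as a complete item here).

Augment with P' → P and build the canonical LR(0) collection (I0 = CLOSURE({[P' → . P]}), then GOTO on every symbol after a dot until no new states appear). It has 13 states:
  I0: { [B → . ) )], [B → . d d], [P → . ; d], [P → . S], [P → . id ; ;], [P' → . P], [S → . B], [S → . id] }  — shift
  I1: { [B → ) . )] }  — shift
  I2: { [P → ; . d] }  — shift
  I3: { [S → B .] }  — reduce
  I4: { [P' → P .] }  — accept
  I5: { [P → S .] }  — reduce
  I6: { [B → d . d] }  — shift
  I7: { [P → id . ; ;], [S → id .] }  — shift, reduce
  I8: { [P → id ; . ;] }  — shift
  I9: { [P → id ; ; .] }  — reduce
  I10: { [B → d d .] }  — reduce
  I11: { [P → ; d .] }  — reduce
  I12: { [B → ) ) .] }  — reduce

Conflict in state I7:
  Shift-reduce conflict between [S → id .] and [P → id . ; ;]
So the grammar is NOT LR(0).

Answer: No. Shift-reduce conflict between [S → id .] and [P → id . ; ;]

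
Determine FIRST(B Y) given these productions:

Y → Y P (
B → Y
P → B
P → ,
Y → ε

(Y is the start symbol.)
FIRST sets of the non-terminals involved (from the grammar, by fixed-point iteration):
  FIRST(B) = { '(', ',', ε }
  FIRST(Y) = { '(', ',', ε }

To compute FIRST(B Y), process the symbols left to right:
Symbol B is a non-terminal. Add FIRST(B) \ {ε} = { '(', ',' }
B is nullable (ε ∈ FIRST(B)), continue to the next symbol.
Symbol Y is a non-terminal. Add FIRST(Y) \ {ε} = { '(', ',' }
Y is nullable (ε ∈ FIRST(Y)), continue to the next symbol.
All symbols are nullable, so ε is in the result.
FIRST(B Y) = { '(', ',', ε }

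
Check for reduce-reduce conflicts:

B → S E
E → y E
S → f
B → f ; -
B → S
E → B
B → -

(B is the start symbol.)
No reduce-reduce conflicts

Augment with B' → B and build the canonical LR(0) collection (I0 = CLOSURE({[B' → . B]}), then GOTO on every symbol after a dot until no new states appear). It has 11 states:
  I0: { [B → . -], [B → . S E], [B → . S], [B → . f ; -], [B' → . B], [S → . f] }  — shift
  I1: { [B → - .] }  — reduce
  I2: { [B' → B .] }  — accept
  I3: { [B → . -], [B → . S E], [B → . S], [B → . f ; -], [B → S . E], [B → S .], [E → . B], [E → . y E], [S → . f] }  — shift, reduce
  I4: { [B → f . ; -], [S → f .] }  — shift, reduce
  I5: { [B → f ; . -] }  — shift
  I6: { [B → f ; - .] }  — reduce
  I7: { [E → B .] }  — reduce
  I8: { [B → S E .] }  — reduce
  I9: { [B → . -], [B → . S E], [B → . S], [B → . f ; -], [E → . B], [E → . y E], [E → y . E], [S → . f] }  — shift
  I10: { [E → y E .] }  — reduce

No state contains more than one complete item.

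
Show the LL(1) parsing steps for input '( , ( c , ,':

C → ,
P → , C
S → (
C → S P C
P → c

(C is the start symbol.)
LL(1) parsing maintains a stack (initially the start symbol over $) and the input. At each step: if the stack top is a terminal, match it against the current input token; if it is a non-terminal N, replace it with the RHS of M[N, lookahead] (the unique production whose predict set contains the lookahead).

Stack is shown with the top on the left.

Stack      Input          Action
--------------------------------
C $        ( , ( c , , $  output C → S P C
S P C $    ( , ( c , , $  output S → (
( P C $    ( , ( c , , $  match '('
P C $      , ( c , , $    output P → , C
, C C $    , ( c , , $    match ','
C C $      ( c , , $      output C → S P C
S P C C $  ( c , , $      output S → (
( P C C $  ( c , , $      match '('
P C C $    c , , $        output P → c
c C C $    c , , $        match 'c'
C C $      , , $          output C → ,
, C $      , , $          match ','
C $        , $            output C → ,
, $        , $            match ','
$          $              accept

The string is accepted.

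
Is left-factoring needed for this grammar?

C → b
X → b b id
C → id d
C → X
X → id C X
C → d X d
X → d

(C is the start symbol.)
No, left-factoring is not needed

Left-factoring is needed when two productions for the same non-terminal
share a common prefix on the right-hand side.

Productions for C:
  C → b
  C → id d
  C → X
  C → d X d
Productions for X:
  X → b b id
  X → id C X
  X → d

No common prefixes found.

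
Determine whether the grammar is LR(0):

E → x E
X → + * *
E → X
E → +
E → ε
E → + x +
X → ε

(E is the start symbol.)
Augment with E' → E and build the canonical LR(0) collection (I0 = CLOSURE({[E' → . E]}), then GOTO on every symbol after a dot until no new states appear). It has 10 states:
  I0: { [E → . + x +], [E → . +], [E → . X], [E → . x E], [E → .], [E' → . E], [X → . + * *], [X → .] }  — shift, 2 reduces
  I1: { [E → + . x +], [E → + .], [X → + . * *] }  — shift, reduce
  I2: { [E' → E .] }  — accept
  I3: { [E → X .] }  — reduce
  I4: { [E → . + x +], [E → . +], [E → . X], [E → . x E], [E → .], [E → x . E], [X → . + * *], [X → .] }  — shift, 2 reduces
  I5: { [E → x E .] }  — reduce
  I6: { [X → + * . *] }  — shift
  I7: { [E → + x . +] }  — shift
  I8: { [E → + x + .] }  — reduce
  I9: { [X → + * * .] }  — reduce

Conflict in state I0:
  Shift-reduce conflict between [E → .] and [E → . +]
So the grammar is NOT LR(0).

Answer: No. Shift-reduce conflict between [E → .] and [E → . +]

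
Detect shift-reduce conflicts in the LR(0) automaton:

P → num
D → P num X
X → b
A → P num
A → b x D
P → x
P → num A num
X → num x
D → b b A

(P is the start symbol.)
Yes — I2: [P → num .] vs [A → . b x D]

A shift-reduce conflict occurs when an LR(0) state has both:
  - a complete (reduce) item [A → α .] (dot at the end), and
  - a shift item [B → β . c γ] (dot before a terminal).

Augment with P' → P and build the canonical LR(0) collection (I0 = CLOSURE({[P' → . P]}), then GOTO on every symbol after a dot until no new states appear). It has 20 states:
  I0: { [P → . num A num], [P → . num], [P → . x], [P' → . P] }  — shift
  I1: { [P' → P .] }  — accept
  I2: { [A → . P num], [A → . b x D], [P → . num A num], [P → . num], [P → . x], [P → num . A num], [P → num .] }  — shift, reduce
  I3: { [P → x .] }  — reduce
  I4: { [P → num A . num] }  — shift
  I5: { [A → P . num] }  — shift
  I6: { [A → b . x D] }  — shift
  I7: { [A → b x . D], [D → . P num X], [D → . b b A], [P → . num A num], [P → . num], [P → . x] }  — shift
  I8: { [A → b x D .] }  — reduce
  I9: { [D → P . num X] }  — shift
  I10: { [D → b . b A] }  — shift
  I11: { [A → . P num], [A → . b x D], [D → b b . A], [P → . num A num], [P → . num], [P → . x] }  — shift
  I12: { [D → b b A .] }  — reduce
  I13: { [D → P num . X], [X → . b], [X → . num x] }  — shift
  I14: { [D → P num X .] }  — reduce
  I15: { [X → b .] }  — reduce
  I16: { [X → num . x] }  — shift
  I17: { [X → num x .] }  — reduce
  I18: { [A → P num .] }  — reduce
  I19: { [P → num A num .] }  — reduce

I2 contains reduce item [P → num .] and shift items [A → . b x D], [P → . num], [P → . num A num], [P → . x] — shift-reduce conflict.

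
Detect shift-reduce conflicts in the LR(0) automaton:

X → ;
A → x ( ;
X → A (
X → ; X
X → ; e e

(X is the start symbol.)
Yes — I1: [X → ; .] vs [A → . x ( ;]

Augment with X' → X and build the canonical LR(0) collection (I0 = CLOSURE({[X' → . X]}), then GOTO on every symbol after a dot until no new states appear). It has 11 states:
  I0: { [A → . x ( ;], [X → . ; X], [X → . ; e e], [X → . ;], [X → . A (], [X' → . X] }  — shift
  I1: { [A → . x ( ;], [X → . ; X], [X → . ; e e], [X → . ;], [X → . A (], [X → ; . X], [X → ; . e e], [X → ; .] }  — shift, reduce
  I2: { [X → A . (] }  — shift
  I3: { [X' → X .] }  — accept
  I4: { [A → x . ( ;] }  — shift
  I5: { [A → x ( . ;] }  — shift
  I6: { [A → x ( ; .] }  — reduce
  I7: { [X → A ( .] }  — reduce
  I8: { [X → ; X .] }  — reduce
  I9: { [X → ; e . e] }  — shift
  I10: { [X → ; e e .] }  — reduce

I1 contains reduce item [X → ; .] and shift items [A → . x ( ;], [X → . ;], [X → . ; X], [X → . ; e e], [X → ; . e e] — shift-reduce conflict.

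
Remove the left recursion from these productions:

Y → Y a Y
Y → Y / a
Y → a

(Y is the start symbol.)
Y is directly left-recursive. The standard transformation for
  A → A α₁ | ... | A α_m | β₁ | ... | β_n
is
  A  → β₁ A' | ... | β_n A'
  A' → α₁ A' | ... | α_m A' | ε

Y → a becomes Y → a Y'
Y → Y a Y becomes Y' → a Y Y'
Y → Y / a becomes Y' → / a Y'
Add Y' → ε

Resulting grammar:
Y → a Y'
Y' → a Y Y'
Y' → / a Y'
Y' → ε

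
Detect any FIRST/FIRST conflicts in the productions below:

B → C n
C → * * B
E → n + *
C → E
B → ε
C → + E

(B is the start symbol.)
FIRST sets of the non-terminals at (or reachable through a nullable prefix from) the front of some alternative:
  FIRST(C) = { '*', '+', 'n' }
  FIRST(E) = { 'n' }

Productions for B:
  B → C n: FIRST = { '*', '+', 'n' }
  B → ε: FIRST = { ε }
Productions for C:
  C → * * B: FIRST = { '*' }
  C → E: FIRST = { 'n' }
  C → + E: FIRST = { '+' }
E has only one production, so no FIRST/FIRST conflict is possible there.

All alternatives of each non-terminal have pairwise disjoint FIRST sets.

Answer: No FIRST/FIRST conflicts.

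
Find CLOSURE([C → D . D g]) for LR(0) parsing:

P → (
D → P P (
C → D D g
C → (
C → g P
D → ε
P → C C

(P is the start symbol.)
To compute CLOSURE, for each item [A → α.Bβ] where B is a non-terminal, add [B → .γ] for all productions B → γ; repeat for the newly added items until nothing changes.

Start with: [C → D . D g]
  [C → D . D g] has the dot before D: add [D → . P P (], [D → .]
  [D → . P P (] has the dot before P: add [P → . (], [P → . C C]
  [P → . C C] has the dot before C: add [C → . D D g], [C → . (], [C → . g P]
No further items can be added.

CLOSURE = { [C → . (], [C → . D D g], [C → . g P], [C → D . D g], [D → . P P (], [D → .], [P → . (], [P → . C C] }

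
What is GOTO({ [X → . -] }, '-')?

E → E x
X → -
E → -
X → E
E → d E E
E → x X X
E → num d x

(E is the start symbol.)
GOTO(I, '-') = CLOSURE({ [A → αX.β] : [A → α.Xβ] ∈ I, X = '-' })

Items with dot before '-', with the dot advanced:
  [X → . -] → [X → - .]
Closure adds nothing (no advanced item has the dot before a non-terminal).

GOTO = { [X → - .] }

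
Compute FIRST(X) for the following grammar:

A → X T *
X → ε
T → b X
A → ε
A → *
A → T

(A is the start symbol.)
{ ε }

To compute FIRST(X), examine every production with X on the left-hand side, reading each right-hand side left to right until a non-nullable symbol is reached.

From X → ε:
  - ε-production, so ε ∈ FIRST(X)

Collecting: FIRST(X) = { ε }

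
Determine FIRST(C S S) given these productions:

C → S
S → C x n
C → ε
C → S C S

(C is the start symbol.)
FIRST sets of the non-terminals involved (from the grammar, by fixed-point iteration):
  FIRST(C) = { 'x', ε }
  FIRST(S) = { 'x' }

To compute FIRST(C S S), process the symbols left to right:
Symbol C is a non-terminal. Add FIRST(C) \ {ε} = { 'x' }
C is nullable (ε ∈ FIRST(C)), continue to the next symbol.
Symbol S is a non-terminal. Add FIRST(S) \ {ε} = { 'x' }
S is not nullable (ε ∉ FIRST(S)), so stop here.
FIRST(C S S) = { 'x' }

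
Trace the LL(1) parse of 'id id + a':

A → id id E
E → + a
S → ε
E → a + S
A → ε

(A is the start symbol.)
Stack is shown with the top on the left.

Stack      Input        Action
------------------------------
A $        id id + a $  output A → id id E
id id E $  id id + a $  match 'id'
id E $     id + a $     match 'id'
E $        + a $        output E → + a
+ a $      + a $        match '+'
a $        a $          match 'a'
$          $            accept

The string is accepted.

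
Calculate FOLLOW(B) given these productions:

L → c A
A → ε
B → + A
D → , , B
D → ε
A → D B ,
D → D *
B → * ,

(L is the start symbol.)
To compute FOLLOW(B), find every occurrence of B on a right-hand side N → α B β: add FIRST(β) \ {ε}, and if β is empty or nullable also add FOLLOW(N). Iterate to a fixed point.

In D → , , B: B is at the end, add FOLLOW(D)
In A → D B ,: B is followed by ',', add FIRST(',') \ {ε} = { ',' }

The FOLLOW sets referred to above (computed the same way, to a fixed point):
  FOLLOW(D) = { '*', '+' }

Taking the union: FOLLOW(B) = { '*', '+', ',' }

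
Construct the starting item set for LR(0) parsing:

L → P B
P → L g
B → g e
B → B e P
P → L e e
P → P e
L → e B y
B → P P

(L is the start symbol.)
First, augment the grammar with L' → L
I₀ = CLOSURE({ [L' → . L] }):
  [L' → . L] has the dot before L: add [L → . P B], [L → . e B y]
  [L → . P B] has the dot before P: add [P → . L g], [P → . L e e], [P → . P e]
No further items can be added.

I₀ = { [L → . P B], [L → . e B y], [L' → . L], [P → . L e e], [P → . L g], [P → . P e] }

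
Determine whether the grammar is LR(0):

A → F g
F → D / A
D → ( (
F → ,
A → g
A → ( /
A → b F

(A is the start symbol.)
Yes, the grammar is LR(0)

A grammar is LR(0) if no state in the canonical LR(0) collection has:
  - both a shift item (dot before a terminal) and a complete item (shift-reduce conflict), or
  - two or more complete items (reduce-reduce conflict; the accept item [A' → A .] counts as a complete item here).

Augment with A' → A and build the canonical LR(0) collection (I0 = CLOSURE({[A' → . A]}), then GOTO on every symbol after a dot until no new states appear). It has 15 states:
  I0: { [A → . ( /], [A → . F g], [A → . b F], [A → . g], [A' → . A], [D → . ( (], [F → . ,], [F → . D / A] }  — shift
  I1: { [A → ( . /], [D → ( . (] }  — shift
  I2: { [F → , .] }  — reduce
  I3: { [A' → A .] }  — accept
  I4: { [F → D . / A] }  — shift
  I5: { [A → F . g] }  — shift
  I6: { [A → b . F], [D → . ( (], [F → . ,], [F → . D / A] }  — shift
  I7: { [A → g .] }  — reduce
  I8: { [D → ( . (] }  — shift
  I9: { [A → b F .] }  — reduce
  I10: { [D → ( ( .] }  — reduce
  I11: { [A → F g .] }  — reduce
  I12: { [A → . ( /], [A → . F g], [A → . b F], [A → . g], [D → . ( (], [F → . ,], [F → . D / A], [F → D / . A] }  — shift
  I13: { [F → D / A .] }  — reduce
  I14: { [A → ( / .] }  — reduce

Every state is either a pure shift/goto state or contains exactly one complete item and nothing to shift — no conflicts. The grammar is LR(0).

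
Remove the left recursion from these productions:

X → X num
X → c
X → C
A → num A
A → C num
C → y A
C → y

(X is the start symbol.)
X → c X'
X → C X'
X' → num X'
X' → ε
A → num A
A → C num
C → y A
C → y

X is directly left-recursive. The standard transformation for
  A → A α₁ | ... | A α_m | β₁ | ... | β_n
is
  A  → β₁ A' | ... | β_n A'
  A' → α₁ A' | ... | α_m A' | ε

X → c becomes X → c X'
X → C becomes X → C X'
X → X num becomes X' → num X'
Add X' → ε

Productions for other non-terminals are unchanged:
  A → num A
  A → C num
  C → y A
  C → y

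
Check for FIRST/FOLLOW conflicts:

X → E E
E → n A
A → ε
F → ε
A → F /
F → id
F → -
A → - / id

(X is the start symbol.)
A FIRST/FOLLOW conflict occurs when a non-terminal N has a nullable alternative N → β (β ⇒* ε) and another alternative N → α with FIRST(α) ∩ FOLLOW(N) ≠ ∅: on such a lookahead the parser cannot decide between expanding α and letting N vanish via β.

Nullable non-terminals: A, F.
FIRST sets used below: FIRST(F) = { '-', 'id', ε }

A: nullable alternative(s) A → ε; FOLLOW(A) = { $, 'n' }
  A → ε: FIRST \ {ε} = { } — this is the only nullable alternative, skip
  A → F /: FIRST \ {ε} = { '-', '/', 'id' } — disjoint from FOLLOW(A)
  A → - / id: FIRST \ {ε} = { '-' } — disjoint from FOLLOW(A)

F: nullable alternative(s) F → ε; FOLLOW(F) = { '/' }
  F → ε: FIRST \ {ε} = { } — this is the only nullable alternative, skip
  F → id: FIRST \ {ε} = { 'id' } — disjoint from FOLLOW(F)
  F → -: FIRST \ {ε} = { '-' } — disjoint from FOLLOW(F)

E, X have no nullable alternative, so no FIRST/FOLLOW check is needed there.

No FIRST/FOLLOW conflicts found.

Answer: No FIRST/FOLLOW conflicts.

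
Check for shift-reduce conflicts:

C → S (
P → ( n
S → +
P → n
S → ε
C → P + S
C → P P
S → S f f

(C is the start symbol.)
Yes — I0: [S → .] vs [P → . ( n]; I10: [S → .] vs [S → . +]; I12: [C → P + S .] vs [S → S . f f]

A shift-reduce conflict occurs when an LR(0) state has both:
  - a complete (reduce) item [A → α .] (dot at the end), and
  - a shift item [B → β . c γ] (dot before a terminal).

Augment with C' → C and build the canonical LR(0) collection (I0 = CLOSURE({[C' → . C]}), then GOTO on every symbol after a dot until no new states appear). It has 14 states:
  I0: { [C → . P + S], [C → . P P], [C → . S (], [C' → . C], [P → . ( n], [P → . n], [S → . +], [S → . S f f], [S → .] }  — shift, reduce
  I1: { [P → ( . n] }  — shift
  I2: { [S → + .] }  — reduce
  I3: { [C' → C .] }  — accept
  I4: { [C → P . + S], [C → P . P], [P → . ( n], [P → . n] }  — shift
  I5: { [C → S . (], [S → S . f f] }  — shift
  I6: { [P → n .] }  — reduce
  I7: { [C → S ( .] }  — reduce
  I8: { [S → S f . f] }  — shift
  I9: { [S → S f f .] }  — reduce
  I10: { [C → P + . S], [S → . +], [S → . S f f], [S → .] }  — shift, reduce
  I11: { [C → P P .] }  — reduce
  I12: { [C → P + S .], [S → S . f f] }  — shift, reduce
  I13: { [P → ( n .] }  — reduce

I0 contains reduce item [S → .] and shift items [P → . ( n], [P → . n], [S → . +] — shift-reduce conflict.
I10 contains reduce item [S → .] and shift item [S → . +] — shift-reduce conflict.
I12 contains reduce item [C → P + S .] and shift item [S → S . f f] — shift-reduce conflict.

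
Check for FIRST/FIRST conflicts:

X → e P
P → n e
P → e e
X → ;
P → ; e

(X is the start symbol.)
A FIRST/FIRST conflict occurs when two productions N → α and N → β for the same non-terminal have FIRST(α) ∩ FIRST(β) ≠ ∅ (with ε ∈ FIRST of a nullable right-hand side, so two nullable alternatives also conflict).

Productions for X:
  X → e P: FIRST = { 'e' }
  X → ;: FIRST = { ';' }
Productions for P:
  P → n e: FIRST = { 'n' }
  P → e e: FIRST = { 'e' }
  P → ; e: FIRST = { ';' }

All alternatives of each non-terminal have pairwise disjoint FIRST sets.

Answer: No FIRST/FIRST conflicts.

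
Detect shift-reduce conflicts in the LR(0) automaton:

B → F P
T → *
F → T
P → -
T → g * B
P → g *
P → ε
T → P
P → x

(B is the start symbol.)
Yes — I0: [P → .] vs [P → . -]; I4: [P → .] vs [P → . -]; I9: [P → .] vs [P → . -]

A shift-reduce conflict occurs when an LR(0) state has both:
  - a complete (reduce) item [A → α .] (dot at the end), and
  - a shift item [B → β . c γ] (dot before a terminal).

Augment with B' → B and build the canonical LR(0) collection (I0 = CLOSURE({[B' → . B]}), then GOTO on every symbol after a dot until no new states appear). It has 14 states:
  I0: { [B → . F P], [B' → . B], [F → . T], [P → . -], [P → . g *], [P → . x], [P → .], [T → . *], [T → . P], [T → . g * B] }  — shift, reduce
  I1: { [T → * .] }  — reduce
  I2: { [P → - .] }  — reduce
  I3: { [B' → B .] }  — accept
  I4: { [B → F . P], [P → . -], [P → . g *], [P → . x], [P → .] }  — shift, reduce
  I5: { [T → P .] }  — reduce
  I6: { [F → T .] }  — reduce
  I7: { [P → g . *], [T → g . * B] }  — shift
  I8: { [P → x .] }  — reduce
  I9: { [B → . F P], [F → . T], [P → . -], [P → . g *], [P → . x], [P → .], [P → g * .], [T → . *], [T → . P], [T → . g * B], [T → g * . B] }  — shift, 2 reduces
  I10: { [T → g * B .] }  — reduce
  I11: { [B → F P .] }  — reduce
  I12: { [P → g . *] }  — shift
  I13: { [P → g * .] }  — reduce

I0 contains reduce item [P → .] and shift items [P → . -], [P → . g *], [P → . x], [T → . *], [T → . g * B] — shift-reduce conflict.
I4 contains reduce item [P → .] and shift items [P → . -], [P → . g *], [P → . x] — shift-reduce conflict.
I9 contains reduce items [P → .], [P → g * .] and shift items [P → . -], [P → . g *], [P → . x], [T → . *], [T → . g * B] — shift-reduce conflict.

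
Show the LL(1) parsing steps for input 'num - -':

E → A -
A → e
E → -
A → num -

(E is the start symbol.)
LL(1) parsing maintains a stack (initially the start symbol over $) and the input. At each step: if the stack top is a terminal, match it against the current input token; if it is a non-terminal N, replace it with the RHS of M[N, lookahead] (the unique production whose predict set contains the lookahead).

Stack is shown with the top on the left.

Stack      Input      Action
----------------------------
E $        num - - $  output E → A -
A - $      num - - $  output A → num -
num - - $  num - - $  match 'num'
- - $      - - $      match '-'
- $        - $        match '-'
$          $          accept

The string is accepted.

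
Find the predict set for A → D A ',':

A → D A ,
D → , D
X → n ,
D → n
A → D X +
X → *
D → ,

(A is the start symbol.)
PREDICT(A → D A ',') = (FIRST(RHS) \ {ε}) ∪ (FOLLOW(A) if ε ∈ FIRST(RHS), i.e. RHS ⇒* ε)
FIRST(D) = { ',', 'n' }
FIRST(D A ',') = { ',', 'n' }
ε ∉ FIRST(D A ','), so FOLLOW(A) is not added.
PREDICT(A → D A ',') = { ',', 'n' }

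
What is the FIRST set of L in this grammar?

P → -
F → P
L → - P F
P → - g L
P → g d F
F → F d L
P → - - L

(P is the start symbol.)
{ '-' }

To compute FIRST(L), examine every production with L on the left-hand side, reading each right-hand side left to right until a non-nullable symbol is reached.

From L → - P F:
  - '-' is a terminal: add '-' and stop

Collecting: FIRST(L) = { '-' }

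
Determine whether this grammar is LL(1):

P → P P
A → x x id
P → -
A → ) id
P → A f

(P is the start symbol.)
No. Predict set conflict for P: { '-' }

A grammar is LL(1) if for each non-terminal N with multiple productions, the predict sets of those productions are pairwise disjoint, where PREDICT(N → α) = (FIRST(α) \ {ε}) ∪ (FOLLOW(N) if α ⇒* ε).

Relevant sets:
  FIRST(P) = { ')', '-', 'x' }
  FIRST(A) = { ')', 'x' }

For P:
  PREDICT(P → P P) = { ')', '-', 'x' }
  PREDICT(P → '-') = { '-' }
  PREDICT(P → A f) = { ')', 'x' }
For A:
  PREDICT(A → x x id) = { 'x' }
  PREDICT(A → ')' id) = { ')' }

Conflict found: Predict set conflict for P: { '-' }
The grammar is NOT LL(1).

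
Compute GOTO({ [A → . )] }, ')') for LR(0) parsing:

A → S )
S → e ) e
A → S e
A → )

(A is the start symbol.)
{ [A → ) .] }

GOTO(I, ')') = CLOSURE({ [A → αX.β] : [A → α.Xβ] ∈ I, X = ')' })

Items with dot before ')', with the dot advanced:
  [A → . )] → [A → ) .]
Closure adds nothing (no advanced item has the dot before a non-terminal).

GOTO = { [A → ) .] }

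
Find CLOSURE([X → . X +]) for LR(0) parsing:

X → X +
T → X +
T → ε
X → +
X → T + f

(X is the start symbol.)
To compute CLOSURE, for each item [A → α.Bβ] where B is a non-terminal, add [B → .γ] for all productions B → γ; repeat for the newly added items until nothing changes.

Start with: [X → . X +]
  [X → . X +] has the dot before X: add [X → . +], [X → . T + f]
  [X → . T + f] has the dot before T: add [T → . X +], [T → .]
No further items can be added.

CLOSURE = { [T → . X +], [T → .], [X → . +], [X → . T + f], [X → . X +] }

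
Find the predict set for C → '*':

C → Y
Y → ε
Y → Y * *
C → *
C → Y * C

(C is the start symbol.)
PREDICT(C → '*') = (FIRST(RHS) \ {ε}) ∪ (FOLLOW(C) if ε ∈ FIRST(RHS), i.e. RHS ⇒* ε)
FIRST('*') = { '*' }
ε ∉ FIRST('*'), so FOLLOW(C) is not added.
PREDICT(C → '*') = { '*' }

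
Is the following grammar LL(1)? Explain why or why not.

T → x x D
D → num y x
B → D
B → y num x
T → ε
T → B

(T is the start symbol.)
Yes, the grammar is LL(1).

Relevant sets:
  FIRST(B) = { 'num', 'y' }
  FIRST(D) = { 'num' }
  FOLLOW(T) = { $ }

For T:
  PREDICT(T → x x D) = { 'x' }
  PREDICT(T → ε) = { $ }
  PREDICT(T → B) = { 'num', 'y' }
For B:
  PREDICT(B → D) = { 'num' }
  PREDICT(B → y num x) = { 'y' }
D has a single production, so nothing to check there.

All predict sets are disjoint. The grammar IS LL(1).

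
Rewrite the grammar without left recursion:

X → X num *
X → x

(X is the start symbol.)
X is directly left-recursive. The standard transformation for
  A → A α₁ | ... | A α_m | β₁ | ... | β_n
is
  A  → β₁ A' | ... | β_n A'
  A' → α₁ A' | ... | α_m A' | ε

X → x becomes X → x X'
X → X num * becomes X' → num * X'
Add X' → ε

Resulting grammar:
X → x X'
X' → num * X'
X' → ε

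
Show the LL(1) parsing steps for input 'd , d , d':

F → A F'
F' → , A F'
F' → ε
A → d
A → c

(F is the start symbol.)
LL(1) parsing maintains a stack (initially the start symbol over $) and the input. At each step: if the stack top is a terminal, match it against the current input token; if it is a non-terminal N, replace it with the RHS of M[N, lookahead] (the unique production whose predict set contains the lookahead).

Stack is shown with the top on the left.

Stack     Input        Action
-----------------------------
F $       d , d , d $  output F → A F'
A F' $    d , d , d $  output A → d
d F' $    d , d , d $  match 'd'
F' $      , d , d $    output F' → , A F'
, A F' $  , d , d $    match ','
A F' $    d , d $      output A → d
d F' $    d , d $      match 'd'
F' $      , d $        output F' → , A F'
, A F' $  , d $        match ','
A F' $    d $          output A → d
d F' $    d $          match 'd'
F' $      $            output F' → ε
$         $            accept

The string is accepted.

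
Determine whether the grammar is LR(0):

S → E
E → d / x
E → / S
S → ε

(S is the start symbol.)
A grammar is LR(0) if no state in the canonical LR(0) collection has:
  - both a shift item (dot before a terminal) and a complete item (shift-reduce conflict), or
  - two or more complete items (reduce-reduce conflict; the accept item [S' → S .] counts as a complete item here).

Augment with S' → S and build the canonical LR(0) collection (I0 = CLOSURE({[S' → . S]}), then GOTO on every symbol after a dot until no new states appear). It has 8 states:
  I0: { [E → . / S], [E → . d / x], [S → . E], [S → .], [S' → . S] }  — shift, reduce
  I1: { [E → . / S], [E → . d / x], [E → / . S], [S → . E], [S → .] }  — shift, reduce
  I2: { [S → E .] }  — reduce
  I3: { [S' → S .] }  — accept
  I4: { [E → d . / x] }  — shift
  I5: { [E → d / . x] }  — shift
  I6: { [E → d / x .] }  — reduce
  I7: { [E → / S .] }  — reduce

Conflict in state I0:
  Shift-reduce conflict between [S → .] and [E → . / S]
So the grammar is NOT LR(0).

Answer: No. Shift-reduce conflict between [S → .] and [E → . / S]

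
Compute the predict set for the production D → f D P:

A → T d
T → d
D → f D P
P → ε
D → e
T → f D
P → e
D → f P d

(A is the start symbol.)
PREDICT(D → f D P) = (FIRST(RHS) \ {ε}) ∪ (FOLLOW(D) if ε ∈ FIRST(RHS), i.e. RHS ⇒* ε)
FIRST(f D P) = { 'f' }
ε ∉ FIRST(f D P), so FOLLOW(D) is not added.
PREDICT(D → f D P) = { 'f' }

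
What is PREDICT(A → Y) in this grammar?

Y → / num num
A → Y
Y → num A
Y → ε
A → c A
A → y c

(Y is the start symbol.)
{ $, '/', 'num' }

PREDICT(A → Y) = (FIRST(RHS) \ {ε}) ∪ (FOLLOW(A) if ε ∈ FIRST(RHS), i.e. RHS ⇒* ε)
FIRST(Y) = { '/', 'num', ε }
FIRST(Y) = { '/', 'num', ε }
ε ∈ FIRST(Y) (the right-hand side is nullable), so add FOLLOW(A) = { $ }
PREDICT(A → Y) = { $, '/', 'num' }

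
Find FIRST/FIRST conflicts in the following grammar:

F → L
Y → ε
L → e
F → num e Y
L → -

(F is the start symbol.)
FIRST sets of the non-terminals at (or reachable through a nullable prefix from) the front of some alternative:
  FIRST(L) = { '-', 'e' }

Productions for F:
  F → L: FIRST = { '-', 'e' }
  F → num e Y: FIRST = { 'num' }
Productions for L:
  L → e: FIRST = { 'e' }
  L → -: FIRST = { '-' }
Y has only one production, so no FIRST/FIRST conflict is possible there.

All alternatives of each non-terminal have pairwise disjoint FIRST sets.

Answer: No FIRST/FIRST conflicts.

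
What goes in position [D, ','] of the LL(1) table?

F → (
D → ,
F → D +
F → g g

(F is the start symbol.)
To find M[D, ','], we find productions for D where ',' is in the predict set (PREDICT(N → α) = (FIRST(α) \ {ε}) ∪ (FOLLOW(N) if α ⇒* ε)).

D → ,: PREDICT = { ',' }
  ',' is in predict set, so this production goes in M[D, ',']

M[D, ','] = D → ,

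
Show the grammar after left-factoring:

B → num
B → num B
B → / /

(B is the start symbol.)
Left-factoring transforms A → αβ₁ | αβ₂ into A → αA' and A' → β₁ | β₂
(α is the longest common prefix among the alternatives). Repeat until
no nonterminal has two alternatives with a common prefix.

Round 1: B has alternatives sharing prefix 'num'. Introduce B': B → num B'
  Add: B' → ε
  Add: B' → B

No remaining common prefixes — done.

Resulting grammar:
B → num B'
B' → ε
B' → B
B → / /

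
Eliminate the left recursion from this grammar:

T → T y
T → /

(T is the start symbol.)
T → / T'
T' → y T'
T' → ε

T is directly left-recursive. The standard transformation for
  A → A α₁ | ... | A α_m | β₁ | ... | β_n
is
  A  → β₁ A' | ... | β_n A'
  A' → α₁ A' | ... | α_m A' | ε

T → / becomes T → / T'
T → T y becomes T' → y T'
Add T' → ε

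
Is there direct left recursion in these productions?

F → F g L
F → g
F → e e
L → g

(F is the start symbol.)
Direct left recursion occurs when N → N α for some non-terminal N (the right-hand side begins with the left-hand side itself).

F → F g L: LEFT RECURSIVE (starts with F)
F → g: starts with g
F → e e: starts with e
L → g: starts with g

The grammar has direct left recursion on: F.

Answer: Yes, F is left-recursive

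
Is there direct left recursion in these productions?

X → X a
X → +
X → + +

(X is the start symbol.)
X → X a: LEFT RECURSIVE (starts with X)
X → +: starts with '+'
X → + +: starts with '+'

The grammar has direct left recursion on: X.

Answer: Yes, X is left-recursive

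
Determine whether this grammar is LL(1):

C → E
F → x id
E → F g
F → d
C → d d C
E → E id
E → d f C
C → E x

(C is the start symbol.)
A grammar is LL(1) if for each non-terminal N with multiple productions, the predict sets of those productions are pairwise disjoint, where PREDICT(N → α) = (FIRST(α) \ {ε}) ∪ (FOLLOW(N) if α ⇒* ε).

Relevant sets:
  FIRST(E) = { 'd', 'x' }
  FIRST(F) = { 'd', 'x' }

For C:
  PREDICT(C → E) = { 'd', 'x' }
  PREDICT(C → d d C) = { 'd' }
  PREDICT(C → E x) = { 'd', 'x' }
For F:
  PREDICT(F → x id) = { 'x' }
  PREDICT(F → d) = { 'd' }
For E:
  PREDICT(E → F g) = { 'd', 'x' }
  PREDICT(E → E id) = { 'd', 'x' }
  PREDICT(E → d f C) = { 'd' }

Conflict found: Predict set conflict for C: { 'd' }
The grammar is NOT LL(1).

Answer: No. Predict set conflict for C: { 'd' }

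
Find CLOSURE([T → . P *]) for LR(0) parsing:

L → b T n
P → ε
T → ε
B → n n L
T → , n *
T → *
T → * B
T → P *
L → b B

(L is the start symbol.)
{ [P → .], [T → . P *] }

Start with: [T → . P *]
  [T → . P *] has the dot before P: add [P → .]
No further items can be added.

CLOSURE = { [P → .], [T → . P *] }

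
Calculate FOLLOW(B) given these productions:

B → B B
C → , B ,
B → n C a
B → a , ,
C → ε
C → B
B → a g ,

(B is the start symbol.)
{ $, ',', 'a', 'n' }

To compute FOLLOW(B), find every occurrence of B on a right-hand side N → α B β: add FIRST(β) \ {ε}, and if β is empty or nullable also add FOLLOW(N). Iterate to a fixed point.

B is the start symbol, so $ ∈ FOLLOW(B).
In B → B B: B is followed by B, add FIRST(B) \ {ε} = { 'a', 'n' }
In B → B B: B is at the end; this adds FOLLOW(B) to itself — nothing new
In C → , B ,: B is followed by ',', add FIRST(',') \ {ε} = { ',' }
In C → B: B is at the end, add FOLLOW(C)

The FOLLOW sets referred to above (computed the same way, to a fixed point):
  FOLLOW(C) = { 'a' }

Taking the union: FOLLOW(B) = { $, ',', 'a', 'n' }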